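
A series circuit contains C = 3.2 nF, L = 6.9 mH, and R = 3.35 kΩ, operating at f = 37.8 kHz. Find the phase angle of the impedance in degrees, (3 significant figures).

5.51°

ω = 2πf = 237500 rad/s
X_L = ωL = 1640 Ω
X_C = 1/(ωC) = 1320 Ω
Net reactance X = X_L − X_C = 323 Ω
Z = 3350 + j323 Ω
|Z| = √(3350² + 323²) = 3370 Ω
∠Z = arctan(323/3350) = 5.51°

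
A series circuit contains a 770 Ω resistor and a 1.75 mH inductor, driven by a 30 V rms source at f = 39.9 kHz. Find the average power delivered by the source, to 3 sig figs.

882 mW

ω = 2πf = 250700 rad/s
X_L = ωL = 439 Ω
Z = 770 + j439 Ω
|Z| = √(770² + 439²) = 886 Ω
∠Z = arctan(439/770) = 29.7°
I = V/|Z| = 33.9 mA
P = VI cos φ = 30 × 0.0339 × cos(29.7°) = 882 mW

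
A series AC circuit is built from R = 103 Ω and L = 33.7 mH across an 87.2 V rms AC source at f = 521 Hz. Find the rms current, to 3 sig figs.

ω = 2πf = 3274 rad/s
X_L = ωL = 110 Ω
Z = 103 + j110 Ω
|Z| = √(103² + 110²) = 151 Ω
I = V/|Z| = 87.2/151 = 578 mA

578 mA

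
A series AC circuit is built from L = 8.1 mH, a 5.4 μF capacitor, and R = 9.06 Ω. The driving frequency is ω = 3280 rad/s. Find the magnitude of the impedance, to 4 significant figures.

31.23 Ω

X_L = ωL = 26.57 Ω
X_C = 1/(ωC) = 56.46 Ω
Net reactance X = X_L − X_C = -29.89 Ω
Z = 9.060 − j29.89 Ω
|Z| = √(9.060² + 29.89²) = 31.23 Ω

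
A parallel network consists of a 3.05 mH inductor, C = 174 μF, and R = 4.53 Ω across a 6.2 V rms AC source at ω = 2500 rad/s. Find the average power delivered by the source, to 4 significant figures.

X_L = ωL = 7.625 Ω
X_C = 1/(ωC) = 2.299 Ω
Parallel: admittances add. Y = 1/R + 1/(jωL) + jωC
Y = (0.2208 + j0.3039) S
|Y| = 0.3756 S → |Z| = 1/|Y| = 2.663 Ω, ∠Z = −∠Y = -54.00°
I = V/|Z| = 2.329 A
P = VI cos φ = 6.2 × 2.329 × cos(-54.00°) = 8.486 W

8.486 W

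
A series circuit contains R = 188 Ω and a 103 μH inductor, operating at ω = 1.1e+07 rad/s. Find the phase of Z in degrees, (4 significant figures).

80.58°

X_L = ωL = 1133 Ω
Z = 188.0 + j1133 Ω
|Z| = √(188.0² + 1133²) = 1148 Ω
∠Z = arctan(1133/188.0) = 80.58°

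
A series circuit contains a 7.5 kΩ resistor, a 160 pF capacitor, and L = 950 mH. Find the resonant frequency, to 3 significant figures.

12.9 kHz

ω₀ = 1/√(LC) = 1/√(0.95 × 1.6e-10) = 81110 rad/s
f₀ = ω₀/(2π) = 12.9 kHz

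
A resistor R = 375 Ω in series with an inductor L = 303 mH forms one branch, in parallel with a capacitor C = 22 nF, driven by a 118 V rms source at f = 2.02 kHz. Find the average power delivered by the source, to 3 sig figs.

ω = 2πf = 12690 rad/s
X_L = ωL = 3850 Ω
X_C = 1/(ωC) = 3580 Ω
Branch 1 (R+jX_L): Z₁ = 375 + j3850 Ω, |Z₁| = 3860 Ω
Branch 2 (−jX_C): Z₂ = −j3580 Ω
Parallel: Z = Z₁Z₂/(Z₁+Z₂), |Z| = 30200 Ω, ∠Z = -40.7°
I = V/|Z| = 3.91 mA
P = VI cos φ = 118 × 0.00391 × cos(-40.7°) = 350 mW

350 mW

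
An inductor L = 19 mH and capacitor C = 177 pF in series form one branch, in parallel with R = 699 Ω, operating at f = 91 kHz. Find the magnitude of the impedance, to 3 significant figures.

ω = 2πf = 571800 rad/s
X_L = ωL = 10900 Ω
X_C = 1/(ωC) = 9880 Ω
Branch 1: Z₁ = R = 699 Ω
Branch 2 (series LC): Z₂ = j(X_L − X_C) = j983 Ω
Parallel: Z = Z₁Z₂/(Z₁+Z₂), |Z| = 570 Ω, ∠Z = 35.4°

570 Ω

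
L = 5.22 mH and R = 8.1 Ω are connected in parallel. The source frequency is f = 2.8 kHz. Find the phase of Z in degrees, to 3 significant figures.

ω = 2πf = 17590 rad/s
X_L = ωL = 91.8 Ω
Parallel: admittances add. Y = 1/R + 1/(jωL)
Y = (0.123 − j0.0109) S
|Y| = 0.124 S → |Z| = 1/|Y| = 8.07 Ω, ∠Z = −∠Y = 5.04°

5.04°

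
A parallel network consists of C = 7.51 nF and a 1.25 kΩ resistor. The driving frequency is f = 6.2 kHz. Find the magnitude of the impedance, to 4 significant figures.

1174 Ω

ω = 2πf = 38960 rad/s
X_C = 1/(ωC) = 3418 Ω
Parallel: admittances add. Y = 1/R + jωC
Y = (0.0008000 + j0.0002926) S
|Y| = 0.0008518 S → |Z| = 1/|Y| = 1174 Ω, ∠Z = −∠Y = -20.09°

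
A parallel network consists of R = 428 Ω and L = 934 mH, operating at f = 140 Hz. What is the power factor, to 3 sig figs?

0.887

ω = 2πf = 879.6 rad/s
X_L = ωL = 822 Ω
Parallel: admittances add. Y = 1/R + 1/(jωL)
Y = (0.00234 − j0.00122) S
|Y| = 0.00263 S → |Z| = 1/|Y| = 380 Ω, ∠Z = −∠Y = 27.5°
cos φ = cos(27.5°) = 0.887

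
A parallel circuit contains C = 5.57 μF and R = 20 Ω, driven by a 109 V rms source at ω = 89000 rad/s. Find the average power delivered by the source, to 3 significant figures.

X_C = 1/(ωC) = 2.02 Ω
Parallel: admittances add. Y = 1/R + jωC
Y = (0.0500 + j0.496) S
|Y| = 0.498 S → |Z| = 1/|Y| = 2.01 Ω, ∠Z = −∠Y = -84.2°
I = V/|Z| = 54.3 A
P = VI cos φ = 109 × 54.3 × cos(-84.2°) = 594 W

594 W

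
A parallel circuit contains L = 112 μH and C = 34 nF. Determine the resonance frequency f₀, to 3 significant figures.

81.6 kHz

ω₀ = 1/√(LC) = 1/√(0.000112 × 3.4e-08) = 512500 rad/s
f₀ = ω₀/(2π) = 81.6 kHz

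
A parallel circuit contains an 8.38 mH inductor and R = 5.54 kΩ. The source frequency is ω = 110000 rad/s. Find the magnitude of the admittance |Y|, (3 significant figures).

1.10 mS

X_L = ωL = 922 Ω
Parallel: admittances add. Y = 1/R + 1/(jωL)
Y = (0.000181 − j0.00108) S
|Y| = 0.00110 S → |Z| = 1/|Y| = 909 Ω, ∠Z = −∠Y = 80.6°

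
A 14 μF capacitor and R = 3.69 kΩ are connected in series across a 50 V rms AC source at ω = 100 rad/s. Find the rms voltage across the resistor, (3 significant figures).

49.1 V

X_C = 1/(ωC) = 714 Ω
Z = 3690 − j714 Ω
|Z| = √(3690² + 714²) = 3760 Ω
I = V/|Z| = 13.3 mA
V_R = I·|Z_R| = 0.0133 × 3690 = 49.1 V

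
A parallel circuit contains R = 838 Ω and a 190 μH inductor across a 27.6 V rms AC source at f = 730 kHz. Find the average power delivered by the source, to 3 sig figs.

909 mW

ω = 2πf = 4.587e+06 rad/s
X_L = ωL = 871 Ω
Parallel: admittances add. Y = 1/R + 1/(jωL)
Y = (0.00119 − j0.00115) S
|Y| = 0.00166 S → |Z| = 1/|Y| = 604 Ω, ∠Z = −∠Y = 43.9°
I = V/|Z| = 45.7 mA
P = VI cos φ = 27.6 × 0.0457 × cos(43.9°) = 909 mW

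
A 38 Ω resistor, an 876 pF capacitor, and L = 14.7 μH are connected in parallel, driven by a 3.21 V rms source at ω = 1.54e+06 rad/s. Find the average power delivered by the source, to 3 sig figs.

X_L = ωL = 22.6 Ω
X_C = 1/(ωC) = 741 Ω
Parallel: admittances add. Y = 1/R + 1/(jωL) + jωC
Y = (0.0263 − j0.0428) S
|Y| = 0.0503 S → |Z| = 1/|Y| = 19.9 Ω, ∠Z = −∠Y = 58.4°
I = V/|Z| = 161 mA
P = VI cos φ = 3.21 × 0.161 × cos(58.4°) = 271 mW

271 mW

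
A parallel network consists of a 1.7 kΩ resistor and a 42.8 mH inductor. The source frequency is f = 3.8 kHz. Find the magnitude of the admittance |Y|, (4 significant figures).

ω = 2πf = 23880 rad/s
X_L = ωL = 1022 Ω
Parallel: admittances add. Y = 1/R + 1/(jωL)
Y = (0.0005882 − j0.0009786) S
|Y| = 0.001142 S → |Z| = 1/|Y| = 875.8 Ω, ∠Z = −∠Y = 58.99°

1.142 mS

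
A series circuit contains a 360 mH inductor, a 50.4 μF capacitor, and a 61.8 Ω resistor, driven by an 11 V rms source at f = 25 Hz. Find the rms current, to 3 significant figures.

118 mA

ω = 2πf = 157.1 rad/s
X_L = ωL = 56.5 Ω
X_C = 1/(ωC) = 126 Ω
Net reactance X = X_L − X_C = -69.8 Ω
Z = 61.8 − j69.8 Ω
|Z| = √(61.8² + 69.8²) = 93.2 Ω
I = V/|Z| = 11/93.2 = 118 mA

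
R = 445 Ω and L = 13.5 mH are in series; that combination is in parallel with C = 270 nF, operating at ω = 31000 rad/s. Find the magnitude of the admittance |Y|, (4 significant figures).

7.346 mS

X_L = ωL = 418.5 Ω
X_C = 1/(ωC) = 119.5 Ω
Branch 1 (R+jX_L): Z₁ = 445.0 + j418.5 Ω, |Z₁| = 610.9 Ω
Branch 2 (−jX_C): Z₂ = −j119.5 Ω
Parallel: Z = Z₁Z₂/(Z₁+Z₂), |Z| = 136.1 Ω, ∠Z = -80.66°
|Y| = 1/|Z| = 7.346 mS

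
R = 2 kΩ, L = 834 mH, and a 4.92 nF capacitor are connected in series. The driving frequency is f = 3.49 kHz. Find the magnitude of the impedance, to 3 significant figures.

9240 Ω

ω = 2πf = 21930 rad/s
X_L = ωL = 18300 Ω
X_C = 1/(ωC) = 9270 Ω
Net reactance X = X_L − X_C = 9020 Ω
Z = 2000 + j9020 Ω
|Z| = √(2000² + 9020²) = 9240 Ω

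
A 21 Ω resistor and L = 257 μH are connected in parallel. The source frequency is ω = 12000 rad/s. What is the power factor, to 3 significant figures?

X_L = ωL = 3.08 Ω
Parallel: admittances add. Y = 1/R + 1/(jωL)
Y = (0.0476 − j0.324) S
|Y| = 0.328 S → |Z| = 1/|Y| = 3.05 Ω, ∠Z = −∠Y = 81.6°
cos φ = cos(81.6°) = 0.145

0.145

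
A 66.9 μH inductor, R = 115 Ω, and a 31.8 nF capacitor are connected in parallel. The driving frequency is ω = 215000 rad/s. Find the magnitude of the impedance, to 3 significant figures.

15.8 Ω

X_L = ωL = 14.4 Ω
X_C = 1/(ωC) = 146 Ω
Parallel: admittances add. Y = 1/R + 1/(jωL) + jωC
Y = (0.00870 − j0.0627) S
|Y| = 0.0633 S → |Z| = 1/|Y| = 15.8 Ω, ∠Z = −∠Y = 82.1°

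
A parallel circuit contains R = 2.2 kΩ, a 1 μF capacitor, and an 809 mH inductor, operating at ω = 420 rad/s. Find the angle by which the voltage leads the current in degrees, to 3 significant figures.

79.8°

X_L = ωL = 340 Ω
X_C = 1/(ωC) = 2380 Ω
Parallel: admittances add. Y = 1/R + 1/(jωL) + jωC
Y = (0.000455 − j0.00252) S
|Y| = 0.00256 S → |Z| = 1/|Y| = 390 Ω, ∠Z = −∠Y = 79.8°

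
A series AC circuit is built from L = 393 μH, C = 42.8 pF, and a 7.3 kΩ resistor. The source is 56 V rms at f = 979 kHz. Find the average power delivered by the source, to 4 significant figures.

ω = 2πf = 6.151e+06 rad/s
X_L = ωL = 2417 Ω
X_C = 1/(ωC) = 3798 Ω
Net reactance X = X_L − X_C = -1381 Ω
Z = 7300 − j1381 Ω
|Z| = √(7300² + 1381²) = 7429 Ω
∠Z = arctan(-1381/7300) = -10.71°
I = V/|Z| = 7.538 mA
P = VI cos φ = 56 × 0.007538 × cos(-10.71°) = 414.7 mW

414.7 mW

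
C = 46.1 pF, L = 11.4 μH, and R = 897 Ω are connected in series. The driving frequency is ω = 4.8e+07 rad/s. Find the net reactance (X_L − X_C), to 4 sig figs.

X_L = ωL = 547.2 Ω
X_C = 1/(ωC) = 451.9 Ω
X = 547.2 − 451.9 = 95.28 Ω

95.28 Ω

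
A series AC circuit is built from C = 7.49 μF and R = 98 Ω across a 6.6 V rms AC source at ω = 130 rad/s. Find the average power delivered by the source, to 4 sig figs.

X_C = 1/(ωC) = 1027 Ω
Z = 98.00 − j1027 Ω
|Z| = √(98.00² + 1027²) = 1032 Ω
∠Z = arctan(-1027/98.00) = -84.55°
I = V/|Z| = 6.397 mA
P = VI cos φ = 6.6 × 0.006397 × cos(-84.55°) = 4.011 mW

4.011 mW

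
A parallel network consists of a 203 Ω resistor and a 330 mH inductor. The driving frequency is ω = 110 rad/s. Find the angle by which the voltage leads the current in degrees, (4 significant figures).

X_L = ωL = 36.30 Ω
Parallel: admittances add. Y = 1/R + 1/(jωL)
Y = (0.004926 − j0.02755) S
|Y| = 0.02799 S → |Z| = 1/|Y| = 35.73 Ω, ∠Z = −∠Y = 79.86°

79.86°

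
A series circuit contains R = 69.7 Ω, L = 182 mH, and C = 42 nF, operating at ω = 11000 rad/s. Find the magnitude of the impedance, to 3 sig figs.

177 Ω

X_L = ωL = 2000 Ω
X_C = 1/(ωC) = 2160 Ω
Net reactance X = X_L − X_C = -163 Ω
Z = 69.7 − j163 Ω
|Z| = √(69.7² + 163²) = 177 Ω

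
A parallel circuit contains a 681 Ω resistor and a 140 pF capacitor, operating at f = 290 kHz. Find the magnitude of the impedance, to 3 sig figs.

671 Ω

ω = 2πf = 1.822e+06 rad/s
X_C = 1/(ωC) = 3920 Ω
Parallel: admittances add. Y = 1/R + jωC
Y = (0.00147 + j0.000255) S
|Y| = 0.00149 S → |Z| = 1/|Y| = 671 Ω, ∠Z = −∠Y = -9.86°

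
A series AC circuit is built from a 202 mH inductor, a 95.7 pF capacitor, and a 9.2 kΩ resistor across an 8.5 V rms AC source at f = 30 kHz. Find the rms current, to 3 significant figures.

433 μA

ω = 2πf = 188500 rad/s
X_L = ωL = 38100 Ω
X_C = 1/(ωC) = 55400 Ω
Net reactance X = X_L − X_C = -17400 Ω
Z = 9200 − j17400 Ω
|Z| = √(9200² + 17400²) = 19600 Ω
I = V/|Z| = 8.5/19600 = 433 μA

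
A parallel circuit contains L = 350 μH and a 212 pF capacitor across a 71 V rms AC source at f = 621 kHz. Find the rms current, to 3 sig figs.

ω = 2πf = 3.902e+06 rad/s
X_L = ωL = 1370 Ω
X_C = 1/(ωC) = 1210 Ω
Parallel: admittances add. Y = 1/(jωL) + jωC
Y = (0 + j9.49e-05) S
|Y| = 9.49e-05 S → |Z| = 1/|Y| = 10500 Ω, ∠Z = −∠Y = -90.0°
I = V/|Z| = 71/10500 = 6.74 mA

6.74 mA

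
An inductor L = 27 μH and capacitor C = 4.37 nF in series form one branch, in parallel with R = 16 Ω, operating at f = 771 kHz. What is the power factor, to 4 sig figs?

ω = 2πf = 4.844e+06 rad/s
X_L = ωL = 130.8 Ω
X_C = 1/(ωC) = 47.24 Ω
Branch 1: Z₁ = R = 16.00 Ω
Branch 2 (series LC): Z₂ = j(X_L − X_C) = j83.56 Ω
Parallel: Z = Z₁Z₂/(Z₁+Z₂), |Z| = 15.71 Ω, ∠Z = 10.84°
cos φ = cos(10.84°) = 0.9822

0.9822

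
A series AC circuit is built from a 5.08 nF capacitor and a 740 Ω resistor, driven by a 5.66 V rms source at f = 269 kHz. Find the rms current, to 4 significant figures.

7.556 mA

ω = 2πf = 1.69e+06 rad/s
X_C = 1/(ωC) = 116.5 Ω
Z = 740.0 − j116.5 Ω
|Z| = √(740.0² + 116.5²) = 749.1 Ω
I = V/|Z| = 5.66/749.1 = 7.556 mA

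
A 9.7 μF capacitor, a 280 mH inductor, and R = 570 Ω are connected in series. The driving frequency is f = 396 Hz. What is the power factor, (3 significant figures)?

0.656

ω = 2πf = 2488 rad/s
X_L = ωL = 697 Ω
X_C = 1/(ωC) = 41.4 Ω
Net reactance X = X_L − X_C = 655 Ω
Z = 570 + j655 Ω
|Z| = √(570² + 655²) = 868 Ω
∠Z = arctan(655/570) = 49.0°
cos φ = cos(49.0°) = 0.656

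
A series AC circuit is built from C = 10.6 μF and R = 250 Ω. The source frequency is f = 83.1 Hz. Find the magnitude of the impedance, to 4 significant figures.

ω = 2πf = 522.1 rad/s
X_C = 1/(ωC) = 180.7 Ω
Z = 250.0 − j180.7 Ω
|Z| = √(250.0² + 180.7²) = 308.5 Ω

308.5 Ω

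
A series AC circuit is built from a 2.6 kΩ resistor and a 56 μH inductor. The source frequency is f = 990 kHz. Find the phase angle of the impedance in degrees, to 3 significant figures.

ω = 2πf = 6.22e+06 rad/s
X_L = ωL = 348 Ω
Z = 2600 + j348 Ω
|Z| = √(2600² + 348²) = 2620 Ω
∠Z = arctan(348/2600) = 7.63°

7.63°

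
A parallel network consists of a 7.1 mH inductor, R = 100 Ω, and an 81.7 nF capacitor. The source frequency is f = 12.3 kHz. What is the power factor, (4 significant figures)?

ω = 2πf = 77280 rad/s
X_L = ωL = 548.7 Ω
X_C = 1/(ωC) = 158.4 Ω
Parallel: admittances add. Y = 1/R + 1/(jωL) + jωC
Y = (0.01000 + j0.004492) S
|Y| = 0.01096 S → |Z| = 1/|Y| = 91.22 Ω, ∠Z = −∠Y = -24.19°
cos φ = cos(-24.19°) = 0.9122

0.9122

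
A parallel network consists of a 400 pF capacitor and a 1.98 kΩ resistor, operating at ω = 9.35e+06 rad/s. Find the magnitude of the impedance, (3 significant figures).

X_C = 1/(ωC) = 267 Ω
Parallel: admittances add. Y = 1/R + jωC
Y = (0.000505 + j0.00374) S
|Y| = 0.00377 S → |Z| = 1/|Y| = 265 Ω, ∠Z = −∠Y = -82.3°

265 Ω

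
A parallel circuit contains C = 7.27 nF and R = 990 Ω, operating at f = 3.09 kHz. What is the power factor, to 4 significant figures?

ω = 2πf = 19420 rad/s
X_C = 1/(ωC) = 7085 Ω
Parallel: admittances add. Y = 1/R + jωC
Y = (0.001010 + j0.0001411) S
|Y| = 0.001020 S → |Z| = 1/|Y| = 980.5 Ω, ∠Z = −∠Y = -7.955°
cos φ = cos(-7.955°) = 0.9904

0.9904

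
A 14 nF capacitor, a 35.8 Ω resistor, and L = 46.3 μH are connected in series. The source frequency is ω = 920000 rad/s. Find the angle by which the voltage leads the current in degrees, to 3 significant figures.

X_L = ωL = 42.6 Ω
X_C = 1/(ωC) = 77.6 Ω
Net reactance X = X_L − X_C = -35.0 Ω
Z = 35.8 − j35.0 Ω
|Z| = √(35.8² + 35.0²) = 50.1 Ω
∠Z = arctan(-35.0/35.8) = -44.4°

-44.4°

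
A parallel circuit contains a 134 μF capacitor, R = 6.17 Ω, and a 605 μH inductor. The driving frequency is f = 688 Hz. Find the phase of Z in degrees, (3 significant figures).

-50.5°

ω = 2πf = 4323 rad/s
X_L = ωL = 2.62 Ω
X_C = 1/(ωC) = 1.73 Ω
Parallel: admittances add. Y = 1/R + 1/(jωL) + jωC
Y = (0.162 + j0.197) S
|Y| = 0.255 S → |Z| = 1/|Y| = 3.92 Ω, ∠Z = −∠Y = -50.5°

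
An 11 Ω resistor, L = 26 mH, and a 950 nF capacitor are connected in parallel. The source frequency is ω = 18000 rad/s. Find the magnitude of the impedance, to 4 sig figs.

X_L = ωL = 468.0 Ω
X_C = 1/(ωC) = 58.48 Ω
Parallel: admittances add. Y = 1/R + 1/(jωL) + jωC
Y = (0.09091 + j0.01496) S
|Y| = 0.09213 S → |Z| = 1/|Y| = 10.85 Ω, ∠Z = −∠Y = -9.347°

10.85 Ω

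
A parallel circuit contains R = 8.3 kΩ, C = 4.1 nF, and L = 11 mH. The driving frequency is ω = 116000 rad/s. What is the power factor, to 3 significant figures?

0.364

X_L = ωL = 1280 Ω
X_C = 1/(ωC) = 2100 Ω
Parallel: admittances add. Y = 1/R + 1/(jωL) + jωC
Y = (0.000120 − j0.000308) S
|Y| = 0.000331 S → |Z| = 1/|Y| = 3020 Ω, ∠Z = −∠Y = 68.6°
cos φ = cos(68.6°) = 0.364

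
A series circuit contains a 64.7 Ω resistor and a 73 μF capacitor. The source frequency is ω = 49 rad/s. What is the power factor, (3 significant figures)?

0.225

X_C = 1/(ωC) = 280 Ω
Z = 64.7 − j280 Ω
|Z| = √(64.7² + 280²) = 287 Ω
∠Z = arctan(-280/64.7) = -77.0°
cos φ = cos(-77.0°) = 0.225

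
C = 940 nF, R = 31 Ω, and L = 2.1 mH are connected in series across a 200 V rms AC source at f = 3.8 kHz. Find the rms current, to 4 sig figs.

ω = 2πf = 23880 rad/s
X_L = ωL = 50.14 Ω
X_C = 1/(ωC) = 44.56 Ω
Net reactance X = X_L − X_C = 5.584 Ω
Z = 31.00 + j5.584 Ω
|Z| = √(31.00² + 5.584²) = 31.50 Ω
I = V/|Z| = 200/31.50 = 6.349 A

6.349 A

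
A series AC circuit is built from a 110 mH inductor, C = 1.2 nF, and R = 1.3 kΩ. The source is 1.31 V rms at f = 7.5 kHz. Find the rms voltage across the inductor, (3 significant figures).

0.540 V

ω = 2πf = 47120 rad/s
X_L = ωL = 5180 Ω
X_C = 1/(ωC) = 17700 Ω
Net reactance X = X_L − X_C = -12500 Ω
Z = 1300 − j12500 Ω
|Z| = √(1300² + 12500²) = 12600 Ω
I = V/|Z| = 104 μA
V_L = I·|Z_L| = 0.000104 × 5180 = 0.540 V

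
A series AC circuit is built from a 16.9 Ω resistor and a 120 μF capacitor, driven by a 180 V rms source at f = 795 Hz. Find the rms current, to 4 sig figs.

ω = 2πf = 4995 rad/s
X_C = 1/(ωC) = 1.668 Ω
Z = 16.90 − j1.668 Ω
|Z| = √(16.90² + 1.668²) = 16.98 Ω
I = V/|Z| = 180/16.98 = 10.60 A

10.60 A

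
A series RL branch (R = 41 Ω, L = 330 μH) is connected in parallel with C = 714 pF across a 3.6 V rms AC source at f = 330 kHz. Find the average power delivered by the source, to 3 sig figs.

1.13 mW

ω = 2πf = 2.073e+06 rad/s
X_L = ωL = 684 Ω
X_C = 1/(ωC) = 675 Ω
Branch 1 (R+jX_L): Z₁ = 41.0 + j684 Ω, |Z₁| = 685 Ω
Branch 2 (−jX_C): Z₂ = −j675 Ω
Parallel: Z = Z₁Z₂/(Z₁+Z₂), |Z| = 11000 Ω, ∠Z = -15.5°
I = V/|Z| = 326 μA
P = VI cos φ = 3.6 × 0.000326 × cos(-15.5°) = 1.13 mW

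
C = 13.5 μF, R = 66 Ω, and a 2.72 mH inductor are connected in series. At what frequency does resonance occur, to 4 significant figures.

ω₀ = 1/√(LC) = 1/√(0.00272 × 1.35e-05) = 5219 rad/s
f₀ = ω₀/(2π) = 830.6 Hz

830.6 Hz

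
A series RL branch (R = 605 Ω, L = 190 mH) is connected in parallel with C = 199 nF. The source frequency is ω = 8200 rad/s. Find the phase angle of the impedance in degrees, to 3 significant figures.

-78.6°

X_L = ωL = 1560 Ω
X_C = 1/(ωC) = 613 Ω
Branch 1 (R+jX_L): Z₁ = 605 + j1560 Ω, |Z₁| = 1670 Ω
Branch 2 (−jX_C): Z₂ = −j613 Ω
Parallel: Z = Z₁Z₂/(Z₁+Z₂), |Z| = 913 Ω, ∠Z = -78.6°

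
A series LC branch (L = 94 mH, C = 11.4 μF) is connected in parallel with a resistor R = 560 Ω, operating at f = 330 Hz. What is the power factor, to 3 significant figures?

0.263

ω = 2πf = 2073 rad/s
X_L = ωL = 195 Ω
X_C = 1/(ωC) = 42.3 Ω
Branch 1: Z₁ = R = 560 Ω
Branch 2 (series LC): Z₂ = j(X_L − X_C) = j153 Ω
Parallel: Z = Z₁Z₂/(Z₁+Z₂), |Z| = 147 Ω, ∠Z = 74.8°
cos φ = cos(74.8°) = 0.263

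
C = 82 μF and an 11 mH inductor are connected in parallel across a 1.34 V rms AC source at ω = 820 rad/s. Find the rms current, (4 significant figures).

58.46 mA

X_L = ωL = 9.020 Ω
X_C = 1/(ωC) = 14.87 Ω
Parallel: admittances add. Y = 1/(jωL) + jωC
Y = (0 − j0.04362) S
|Y| = 0.04362 S → |Z| = 1/|Y| = 22.92 Ω, ∠Z = −∠Y = 90.00°
I = V/|Z| = 1.34/22.92 = 58.46 mA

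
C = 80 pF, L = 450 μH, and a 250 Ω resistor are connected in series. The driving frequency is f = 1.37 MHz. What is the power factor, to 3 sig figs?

0.103

ω = 2πf = 8.608e+06 rad/s
X_L = ωL = 3870 Ω
X_C = 1/(ωC) = 1450 Ω
Net reactance X = X_L − X_C = 2420 Ω
Z = 250 + j2420 Ω
|Z| = √(250² + 2420²) = 2430 Ω
∠Z = arctan(2420/250) = 84.1°
cos φ = cos(84.1°) = 0.103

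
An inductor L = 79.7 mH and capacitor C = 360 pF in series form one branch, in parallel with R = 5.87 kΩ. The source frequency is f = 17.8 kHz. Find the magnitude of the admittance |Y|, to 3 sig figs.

182 μS

ω = 2πf = 111800 rad/s
X_L = ωL = 8910 Ω
X_C = 1/(ωC) = 24800 Ω
Branch 1: Z₁ = R = 5870 Ω
Branch 2 (series LC): Z₂ = j(X_L − X_C) = −j15900 Ω
Parallel: Z = Z₁Z₂/(Z₁+Z₂), |Z| = 5510 Ω, ∠Z = -20.2°
|Y| = 1/|Z| = 182 μS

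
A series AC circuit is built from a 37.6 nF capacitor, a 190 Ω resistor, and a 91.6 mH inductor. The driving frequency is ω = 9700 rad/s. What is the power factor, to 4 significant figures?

X_L = ωL = 888.5 Ω
X_C = 1/(ωC) = 2742 Ω
Net reactance X = X_L − X_C = -1853 Ω
Z = 190.0 − j1853 Ω
|Z| = √(190.0² + 1853²) = 1863 Ω
∠Z = arctan(-1853/190.0) = -84.15°
cos φ = cos(-84.15°) = 0.1020

0.1020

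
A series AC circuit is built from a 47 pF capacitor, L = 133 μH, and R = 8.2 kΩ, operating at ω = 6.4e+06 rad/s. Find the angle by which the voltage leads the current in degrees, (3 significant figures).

-16.8°

X_L = ωL = 851 Ω
X_C = 1/(ωC) = 3320 Ω
Net reactance X = X_L − X_C = -2470 Ω
Z = 8200 − j2470 Ω
|Z| = √(8200² + 2470²) = 8560 Ω
∠Z = arctan(-2470/8200) = -16.8°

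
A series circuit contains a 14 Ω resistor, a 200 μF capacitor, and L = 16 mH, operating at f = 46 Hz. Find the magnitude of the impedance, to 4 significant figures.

18.89 Ω

ω = 2πf = 289.0 rad/s
X_L = ωL = 4.624 Ω
X_C = 1/(ωC) = 17.30 Ω
Net reactance X = X_L − X_C = -12.68 Ω
Z = 14.00 − j12.68 Ω
|Z| = √(14.00² + 12.68²) = 18.89 Ω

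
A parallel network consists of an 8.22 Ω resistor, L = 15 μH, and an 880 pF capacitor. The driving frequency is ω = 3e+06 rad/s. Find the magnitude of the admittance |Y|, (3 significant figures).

123 mS

X_L = ωL = 45.0 Ω
X_C = 1/(ωC) = 379 Ω
Parallel: admittances add. Y = 1/R + 1/(jωL) + jωC
Y = (0.122 − j0.0196) S
|Y| = 0.123 S → |Z| = 1/|Y| = 8.12 Ω, ∠Z = −∠Y = 9.14°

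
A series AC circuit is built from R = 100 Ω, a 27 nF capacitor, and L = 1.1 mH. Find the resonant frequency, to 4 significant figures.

29.20 kHz

ω₀ = 1/√(LC) = 1/√(0.0011 × 2.7e-08) = 183500 rad/s
f₀ = ω₀/(2π) = 29.20 kHz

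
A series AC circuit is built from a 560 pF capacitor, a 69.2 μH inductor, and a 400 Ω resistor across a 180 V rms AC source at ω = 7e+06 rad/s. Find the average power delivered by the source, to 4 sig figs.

60.97 W

X_L = ωL = 484.4 Ω
X_C = 1/(ωC) = 255.1 Ω
Net reactance X = X_L − X_C = 229.3 Ω
Z = 400.0 + j229.3 Ω
|Z| = √(400.0² + 229.3²) = 461.1 Ω
∠Z = arctan(229.3/400.0) = 29.82°
I = V/|Z| = 390.4 mA
P = VI cos φ = 180 × 0.3904 × cos(29.82°) = 60.97 W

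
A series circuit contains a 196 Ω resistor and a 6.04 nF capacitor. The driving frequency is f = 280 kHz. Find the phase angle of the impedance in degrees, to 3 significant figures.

ω = 2πf = 1.759e+06 rad/s
X_C = 1/(ωC) = 94.1 Ω
Z = 196 − j94.1 Ω
|Z| = √(196² + 94.1²) = 217 Ω
∠Z = arctan(-94.1/196) = -25.6°

-25.6°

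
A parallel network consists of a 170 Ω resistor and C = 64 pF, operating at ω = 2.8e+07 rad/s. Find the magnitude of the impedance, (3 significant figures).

163 Ω

X_C = 1/(ωC) = 558 Ω
Parallel: admittances add. Y = 1/R + jωC
Y = (0.00588 + j0.00179) S
|Y| = 0.00615 S → |Z| = 1/|Y| = 163 Ω, ∠Z = −∠Y = -16.9°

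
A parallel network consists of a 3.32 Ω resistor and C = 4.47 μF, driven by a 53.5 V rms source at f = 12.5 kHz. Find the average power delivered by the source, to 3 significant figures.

862 W

ω = 2πf = 78540 rad/s
X_C = 1/(ωC) = 2.85 Ω
Parallel: admittances add. Y = 1/R + jωC
Y = (0.301 + j0.351) S
|Y| = 0.463 S → |Z| = 1/|Y| = 2.16 Ω, ∠Z = −∠Y = -49.4°
I = V/|Z| = 24.7 A
P = VI cos φ = 53.5 × 24.7 × cos(-49.4°) = 862 W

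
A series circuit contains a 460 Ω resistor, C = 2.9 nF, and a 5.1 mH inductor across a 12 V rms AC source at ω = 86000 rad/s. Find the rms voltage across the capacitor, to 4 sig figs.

X_L = ωL = 438.6 Ω
X_C = 1/(ωC) = 4010 Ω
Net reactance X = X_L − X_C = -3571 Ω
Z = 460.0 − j3571 Ω
|Z| = √(460.0² + 3571²) = 3601 Ω
I = V/|Z| = 3.333 mA
V_C = I·|Z_C| = 0.003333 × 4010 = 13.36 V

13.36 V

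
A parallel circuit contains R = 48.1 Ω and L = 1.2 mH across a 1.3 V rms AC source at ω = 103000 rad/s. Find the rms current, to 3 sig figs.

X_L = ωL = 124 Ω
Parallel: admittances add. Y = 1/R + 1/(jωL)
Y = (0.0208 − j0.00809) S
|Y| = 0.0223 S → |Z| = 1/|Y| = 44.8 Ω, ∠Z = −∠Y = 21.3°
I = V/|Z| = 1.3/44.8 = 29.0 mA

29.0 mA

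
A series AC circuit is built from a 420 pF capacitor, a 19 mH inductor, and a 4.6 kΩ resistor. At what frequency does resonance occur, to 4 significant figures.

ω₀ = 1/√(LC) = 1/√(0.019 × 4.2e-10) = 354000 rad/s
f₀ = ω₀/(2π) = 56.34 kHz

56.34 kHz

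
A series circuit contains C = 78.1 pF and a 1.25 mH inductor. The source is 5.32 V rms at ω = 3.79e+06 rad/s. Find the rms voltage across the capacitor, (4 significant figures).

13.22 V

X_L = ωL = 4738 Ω
X_C = 1/(ωC) = 3378 Ω
Net reactance X = X_L − X_C = 1359 Ω
Z = j1359 Ω
|Z| = √(0² + 1359²) = 1359 Ω
I = V/|Z| = 3.914 mA
V_C = I·|Z_C| = 0.003914 × 3378 = 13.22 V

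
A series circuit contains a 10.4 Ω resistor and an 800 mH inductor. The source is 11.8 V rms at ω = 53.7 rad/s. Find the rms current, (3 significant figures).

X_L = ωL = 43.0 Ω
Z = 10.4 + j43.0 Ω
|Z| = √(10.4² + 43.0²) = 44.2 Ω
I = V/|Z| = 11.8/44.2 = 267 mA

267 mA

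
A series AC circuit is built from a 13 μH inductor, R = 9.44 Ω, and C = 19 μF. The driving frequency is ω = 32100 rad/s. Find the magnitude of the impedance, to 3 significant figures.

X_L = ωL = 0.417 Ω
X_C = 1/(ωC) = 1.64 Ω
Net reactance X = X_L − X_C = -1.22 Ω
Z = 9.44 − j1.22 Ω
|Z| = √(9.44² + 1.22²) = 9.52 Ω

9.52 Ω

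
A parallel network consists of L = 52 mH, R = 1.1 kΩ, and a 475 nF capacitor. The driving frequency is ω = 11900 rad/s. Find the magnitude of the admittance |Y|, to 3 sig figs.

4.14 mS

X_L = ωL = 619 Ω
X_C = 1/(ωC) = 177 Ω
Parallel: admittances add. Y = 1/R + 1/(jωL) + jωC
Y = (0.000909 + j0.00404) S
|Y| = 0.00414 S → |Z| = 1/|Y| = 242 Ω, ∠Z = −∠Y = -77.3°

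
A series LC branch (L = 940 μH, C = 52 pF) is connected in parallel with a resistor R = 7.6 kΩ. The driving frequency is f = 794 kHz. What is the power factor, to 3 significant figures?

0.109

ω = 2πf = 4.989e+06 rad/s
X_L = ωL = 4690 Ω
X_C = 1/(ωC) = 3850 Ω
Branch 1: Z₁ = R = 7600 Ω
Branch 2 (series LC): Z₂ = j(X_L − X_C) = j835 Ω
Parallel: Z = Z₁Z₂/(Z₁+Z₂), |Z| = 830 Ω, ∠Z = 83.7°
cos φ = cos(83.7°) = 0.109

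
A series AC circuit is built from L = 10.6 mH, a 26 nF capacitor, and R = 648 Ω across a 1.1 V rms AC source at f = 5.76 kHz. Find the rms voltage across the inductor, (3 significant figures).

0.450 V

ω = 2πf = 36190 rad/s
X_L = ωL = 384 Ω
X_C = 1/(ωC) = 1060 Ω
Net reactance X = X_L − X_C = -679 Ω
Z = 648 − j679 Ω
|Z| = √(648² + 679²) = 939 Ω
I = V/|Z| = 1.17 mA
V_L = I·|Z_L| = 0.00117 × 384 = 0.450 V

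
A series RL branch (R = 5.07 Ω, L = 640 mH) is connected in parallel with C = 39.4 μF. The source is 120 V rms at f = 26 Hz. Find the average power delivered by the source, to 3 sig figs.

ω = 2πf = 163.4 rad/s
X_L = ωL = 105 Ω
X_C = 1/(ωC) = 155 Ω
Branch 1 (R+jX_L): Z₁ = 5.07 + j105 Ω, |Z₁| = 105 Ω
Branch 2 (−jX_C): Z₂ = −j155 Ω
Parallel: Z = Z₁Z₂/(Z₁+Z₂), |Z| = 318 Ω, ∠Z = 81.5°
I = V/|Z| = 377 mA
P = VI cos φ = 120 × 0.377 × cos(81.5°) = 6.66 W

6.66 W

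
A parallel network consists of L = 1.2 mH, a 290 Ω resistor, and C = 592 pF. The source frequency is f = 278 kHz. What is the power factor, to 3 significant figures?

ω = 2πf = 1.747e+06 rad/s
X_L = ωL = 2100 Ω
X_C = 1/(ωC) = 967 Ω
Parallel: admittances add. Y = 1/R + 1/(jωL) + jωC
Y = (0.00345 + j0.000557) S
|Y| = 0.00349 S → |Z| = 1/|Y| = 286 Ω, ∠Z = −∠Y = -9.18°
cos φ = cos(-9.18°) = 0.987

0.987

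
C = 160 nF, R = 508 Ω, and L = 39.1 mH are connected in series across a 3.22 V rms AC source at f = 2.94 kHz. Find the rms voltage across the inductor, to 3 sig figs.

3.65 V

ω = 2πf = 18470 rad/s
X_L = ωL = 722 Ω
X_C = 1/(ωC) = 338 Ω
Net reactance X = X_L − X_C = 384 Ω
Z = 508 + j384 Ω
|Z| = √(508² + 384²) = 637 Ω
I = V/|Z| = 5.06 mA
V_L = I·|Z_L| = 0.00506 × 722 = 3.65 V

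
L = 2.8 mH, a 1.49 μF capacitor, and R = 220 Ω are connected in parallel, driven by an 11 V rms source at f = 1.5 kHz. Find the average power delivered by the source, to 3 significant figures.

ω = 2πf = 9425 rad/s
X_L = ωL = 26.4 Ω
X_C = 1/(ωC) = 71.2 Ω
Parallel: admittances add. Y = 1/R + 1/(jωL) + jωC
Y = (0.00455 − j0.0239) S
|Y| = 0.0243 S → |Z| = 1/|Y| = 41.2 Ω, ∠Z = −∠Y = 79.2°
I = V/|Z| = 267 mA
P = VI cos φ = 11 × 0.267 × cos(79.2°) = 550 mW

550 mW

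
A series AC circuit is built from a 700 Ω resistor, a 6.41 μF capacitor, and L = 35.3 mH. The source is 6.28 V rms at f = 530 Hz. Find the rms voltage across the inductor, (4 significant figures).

1.049 V

ω = 2πf = 3330 rad/s
X_L = ωL = 117.6 Ω
X_C = 1/(ωC) = 46.85 Ω
Net reactance X = X_L − X_C = 70.70 Ω
Z = 700.0 + j70.70 Ω
|Z| = √(700.0² + 70.70²) = 703.6 Ω
I = V/|Z| = 8.926 mA
V_L = I·|Z_L| = 0.008926 × 117.6 = 1.049 V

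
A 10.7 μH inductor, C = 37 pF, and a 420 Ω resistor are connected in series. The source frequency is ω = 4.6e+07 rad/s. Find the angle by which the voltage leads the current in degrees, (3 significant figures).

X_L = ωL = 492 Ω
X_C = 1/(ωC) = 588 Ω
Net reactance X = X_L − X_C = -95.3 Ω
Z = 420 − j95.3 Ω
|Z| = √(420² + 95.3²) = 431 Ω
∠Z = arctan(-95.3/420) = -12.8°

-12.8°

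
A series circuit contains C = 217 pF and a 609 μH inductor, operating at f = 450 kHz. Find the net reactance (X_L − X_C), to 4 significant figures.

ω = 2πf = 2.827e+06 rad/s
X_L = ωL = 1722 Ω
X_C = 1/(ωC) = 1630 Ω
X = 1722 − 1630 = 92.06 Ω

92.06 Ω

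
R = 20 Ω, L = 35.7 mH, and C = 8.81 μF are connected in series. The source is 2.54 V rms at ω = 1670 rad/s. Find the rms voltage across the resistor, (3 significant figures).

X_L = ωL = 59.6 Ω
X_C = 1/(ωC) = 68.0 Ω
Net reactance X = X_L − X_C = -8.35 Ω
Z = 20.0 − j8.35 Ω
|Z| = √(20.0² + 8.35²) = 21.7 Ω
I = V/|Z| = 117 mA
V_R = I·|Z_R| = 0.117 × 20.0 = 2.34 V

2.34 V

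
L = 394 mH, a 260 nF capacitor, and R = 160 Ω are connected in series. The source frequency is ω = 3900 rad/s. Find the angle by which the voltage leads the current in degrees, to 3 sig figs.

X_L = ωL = 1540 Ω
X_C = 1/(ωC) = 986 Ω
Net reactance X = X_L − X_C = 550 Ω
Z = 160 + j550 Ω
|Z| = √(160² + 550²) = 573 Ω
∠Z = arctan(550/160) = 73.8°

73.8°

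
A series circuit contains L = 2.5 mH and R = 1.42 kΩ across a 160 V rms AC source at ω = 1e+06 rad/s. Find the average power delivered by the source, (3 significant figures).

4.40 W

X_L = ωL = 2500 Ω
Z = 1420 + j2500 Ω
|Z| = √(1420² + 2500²) = 2880 Ω
∠Z = arctan(2500/1420) = 60.4°
I = V/|Z| = 55.6 mA
P = VI cos φ = 160 × 0.0556 × cos(60.4°) = 4.40 W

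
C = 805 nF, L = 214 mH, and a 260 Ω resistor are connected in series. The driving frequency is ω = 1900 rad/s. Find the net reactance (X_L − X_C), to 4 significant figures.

-247.2 Ω

X_L = ωL = 406.6 Ω
X_C = 1/(ωC) = 653.8 Ω
X = 406.6 − 653.8 = -247.2 Ω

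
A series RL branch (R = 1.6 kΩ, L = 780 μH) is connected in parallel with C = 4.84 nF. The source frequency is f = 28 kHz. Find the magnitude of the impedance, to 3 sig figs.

ω = 2πf = 175900 rad/s
X_L = ωL = 137 Ω
X_C = 1/(ωC) = 1170 Ω
Branch 1 (R+jX_L): Z₁ = 1600 + j137 Ω, |Z₁| = 1610 Ω
Branch 2 (−jX_C): Z₂ = −j1170 Ω
Parallel: Z = Z₁Z₂/(Z₁+Z₂), |Z| = 989 Ω, ∠Z = -52.1°

989 Ω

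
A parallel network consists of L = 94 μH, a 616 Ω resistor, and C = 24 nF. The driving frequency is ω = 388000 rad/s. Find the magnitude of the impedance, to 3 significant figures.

55.0 Ω

X_L = ωL = 36.5 Ω
X_C = 1/(ωC) = 107 Ω
Parallel: admittances add. Y = 1/R + 1/(jωL) + jωC
Y = (0.00162 − j0.0181) S
|Y| = 0.0182 S → |Z| = 1/|Y| = 55.0 Ω, ∠Z = −∠Y = 84.9°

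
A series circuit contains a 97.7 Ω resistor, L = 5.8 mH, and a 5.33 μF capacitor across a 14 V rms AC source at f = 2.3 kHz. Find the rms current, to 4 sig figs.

ω = 2πf = 14450 rad/s
X_L = ωL = 83.82 Ω
X_C = 1/(ωC) = 12.98 Ω
Net reactance X = X_L − X_C = 70.83 Ω
Z = 97.70 + j70.83 Ω
|Z| = √(97.70² + 70.83²) = 120.7 Ω
I = V/|Z| = 14/120.7 = 116.0 mA

116.0 mA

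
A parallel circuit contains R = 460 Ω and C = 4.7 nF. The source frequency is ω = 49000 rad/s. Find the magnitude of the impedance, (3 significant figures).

457 Ω

X_C = 1/(ωC) = 4340 Ω
Parallel: admittances add. Y = 1/R + jωC
Y = (0.00217 + j0.000230) S
|Y| = 0.00219 S → |Z| = 1/|Y| = 457 Ω, ∠Z = −∠Y = -6.05°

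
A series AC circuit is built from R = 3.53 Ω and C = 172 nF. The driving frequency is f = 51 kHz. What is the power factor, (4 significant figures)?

0.1910

ω = 2πf = 320400 rad/s
X_C = 1/(ωC) = 18.14 Ω
Z = 3.530 − j18.14 Ω
|Z| = √(3.530² + 18.14²) = 18.48 Ω
∠Z = arctan(-18.14/3.530) = -78.99°
cos φ = cos(-78.99°) = 0.1910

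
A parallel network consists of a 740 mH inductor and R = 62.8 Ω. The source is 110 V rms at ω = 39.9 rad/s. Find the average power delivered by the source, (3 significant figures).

193 W

X_L = ωL = 29.5 Ω
Parallel: admittances add. Y = 1/R + 1/(jωL)
Y = (0.0159 − j0.0339) S
|Y| = 0.0374 S → |Z| = 1/|Y| = 26.7 Ω, ∠Z = −∠Y = 64.8°
I = V/|Z| = 4.12 A
P = VI cos φ = 110 × 4.12 × cos(64.8°) = 193 W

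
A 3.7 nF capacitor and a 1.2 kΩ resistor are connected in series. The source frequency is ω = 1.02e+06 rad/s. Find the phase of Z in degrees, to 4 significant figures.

-12.45°

X_C = 1/(ωC) = 265.0 Ω
Z = 1200 − j265.0 Ω
|Z| = √(1200² + 265.0²) = 1229 Ω
∠Z = arctan(-265.0/1200) = -12.45°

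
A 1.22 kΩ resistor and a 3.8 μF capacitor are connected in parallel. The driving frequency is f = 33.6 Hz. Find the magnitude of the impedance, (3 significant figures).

872 Ω

ω = 2πf = 211.1 rad/s
X_C = 1/(ωC) = 1250 Ω
Parallel: admittances add. Y = 1/R + jωC
Y = (0.000820 + j0.000802) S
|Y| = 0.00115 S → |Z| = 1/|Y| = 872 Ω, ∠Z = −∠Y = -44.4°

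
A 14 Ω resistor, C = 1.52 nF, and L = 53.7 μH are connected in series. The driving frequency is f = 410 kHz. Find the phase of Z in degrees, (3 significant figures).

-83.2°

ω = 2πf = 2.576e+06 rad/s
X_L = ωL = 138 Ω
X_C = 1/(ωC) = 255 Ω
Net reactance X = X_L − X_C = -117 Ω
Z = 14.0 − j117 Ω
|Z| = √(14.0² + 117²) = 118 Ω
∠Z = arctan(-117/14.0) = -83.2°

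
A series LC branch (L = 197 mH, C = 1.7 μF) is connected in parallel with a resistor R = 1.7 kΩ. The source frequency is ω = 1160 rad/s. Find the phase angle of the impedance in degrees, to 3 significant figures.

-80.7°

X_L = ωL = 229 Ω
X_C = 1/(ωC) = 507 Ω
Branch 1: Z₁ = R = 1700 Ω
Branch 2 (series LC): Z₂ = j(X_L − X_C) = −j279 Ω
Parallel: Z = Z₁Z₂/(Z₁+Z₂), |Z| = 275 Ω, ∠Z = -80.7°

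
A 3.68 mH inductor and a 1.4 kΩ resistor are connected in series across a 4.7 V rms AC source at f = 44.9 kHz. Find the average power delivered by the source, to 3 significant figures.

ω = 2πf = 282100 rad/s
X_L = ωL = 1040 Ω
Z = 1400 + j1040 Ω
|Z| = √(1400² + 1040²) = 1740 Ω
∠Z = arctan(1040/1400) = 36.6°
I = V/|Z| = 2.70 mA
P = VI cos φ = 4.7 × 0.00270 × cos(36.6°) = 10.2 mW

10.2 mW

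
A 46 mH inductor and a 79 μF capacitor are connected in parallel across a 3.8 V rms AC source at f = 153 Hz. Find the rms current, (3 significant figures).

203 mA

ω = 2πf = 961.3 rad/s
X_L = ωL = 44.2 Ω
X_C = 1/(ωC) = 13.2 Ω
Parallel: admittances add. Y = 1/(jωL) + jωC
Y = (0 + j0.0533) S
|Y| = 0.0533 S → |Z| = 1/|Y| = 18.8 Ω, ∠Z = −∠Y = -90.0°
I = V/|Z| = 3.8/18.8 = 203 mA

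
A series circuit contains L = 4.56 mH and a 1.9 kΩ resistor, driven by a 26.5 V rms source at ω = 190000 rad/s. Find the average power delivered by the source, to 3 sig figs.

X_L = ωL = 866 Ω
Z = 1900 + j866 Ω
|Z| = √(1900² + 866²) = 2090 Ω
∠Z = arctan(866/1900) = 24.5°
I = V/|Z| = 12.7 mA
P = VI cos φ = 26.5 × 0.0127 × cos(24.5°) = 306 mW

306 mW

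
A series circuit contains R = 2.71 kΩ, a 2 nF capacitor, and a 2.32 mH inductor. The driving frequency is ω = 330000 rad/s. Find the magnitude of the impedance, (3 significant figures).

2810 Ω

X_L = ωL = 766 Ω
X_C = 1/(ωC) = 1520 Ω
Net reactance X = X_L − X_C = -750 Ω
Z = 2710 − j750 Ω
|Z| = √(2710² + 750²) = 2810 Ω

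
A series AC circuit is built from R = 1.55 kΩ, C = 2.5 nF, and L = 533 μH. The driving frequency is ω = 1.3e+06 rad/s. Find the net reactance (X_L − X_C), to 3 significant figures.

385 Ω

X_L = ωL = 693 Ω
X_C = 1/(ωC) = 308 Ω
X = 693 − 308 = 385 Ω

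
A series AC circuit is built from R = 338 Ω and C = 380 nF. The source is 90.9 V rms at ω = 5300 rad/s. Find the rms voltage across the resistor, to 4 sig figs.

X_C = 1/(ωC) = 496.5 Ω
Z = 338.0 − j496.5 Ω
|Z| = √(338.0² + 496.5²) = 600.6 Ω
I = V/|Z| = 151.3 mA
V_R = I·|Z_R| = 0.1513 × 338.0 = 51.15 V

51.15 V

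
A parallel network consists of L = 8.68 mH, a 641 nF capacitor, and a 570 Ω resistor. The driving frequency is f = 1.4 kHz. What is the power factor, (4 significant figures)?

ω = 2πf = 8796 rad/s
X_L = ωL = 76.35 Ω
X_C = 1/(ωC) = 177.4 Ω
Parallel: admittances add. Y = 1/R + 1/(jωL) + jωC
Y = (0.001754 − j0.007458) S
|Y| = 0.007662 S → |Z| = 1/|Y| = 130.5 Ω, ∠Z = −∠Y = 76.76°
cos φ = cos(76.76°) = 0.2290

0.2290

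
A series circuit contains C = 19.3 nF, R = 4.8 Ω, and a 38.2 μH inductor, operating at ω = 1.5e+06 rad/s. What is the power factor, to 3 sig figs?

0.206

X_L = ωL = 57.3 Ω
X_C = 1/(ωC) = 34.5 Ω
Net reactance X = X_L − X_C = 22.8 Ω
Z = 4.80 + j22.8 Ω
|Z| = √(4.80² + 22.8²) = 23.3 Ω
∠Z = arctan(22.8/4.80) = 78.1°
cos φ = cos(78.1°) = 0.206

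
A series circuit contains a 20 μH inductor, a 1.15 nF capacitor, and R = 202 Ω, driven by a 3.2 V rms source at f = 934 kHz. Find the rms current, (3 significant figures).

15.7 mA

ω = 2πf = 5.868e+06 rad/s
X_L = ωL = 117 Ω
X_C = 1/(ωC) = 148 Ω
Net reactance X = X_L − X_C = -30.8 Ω
Z = 202 − j30.8 Ω
|Z| = √(202² + 30.8²) = 204 Ω
I = V/|Z| = 3.2/204 = 15.7 mA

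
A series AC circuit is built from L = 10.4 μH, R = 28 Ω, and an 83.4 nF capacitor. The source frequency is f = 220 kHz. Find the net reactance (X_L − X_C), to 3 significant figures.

5.70 Ω

ω = 2πf = 1.382e+06 rad/s
X_L = ωL = 14.4 Ω
X_C = 1/(ωC) = 8.67 Ω
X = 14.4 − 8.67 = 5.70 Ω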